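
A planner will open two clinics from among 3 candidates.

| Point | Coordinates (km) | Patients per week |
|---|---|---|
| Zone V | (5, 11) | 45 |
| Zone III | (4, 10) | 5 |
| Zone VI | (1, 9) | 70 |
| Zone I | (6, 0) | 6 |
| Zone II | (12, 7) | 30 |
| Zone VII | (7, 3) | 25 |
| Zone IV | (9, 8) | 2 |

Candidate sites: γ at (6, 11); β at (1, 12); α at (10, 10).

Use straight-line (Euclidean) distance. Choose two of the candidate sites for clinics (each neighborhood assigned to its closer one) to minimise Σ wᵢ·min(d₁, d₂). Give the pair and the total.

Evaluate every pair (each demand assigned to the nearer of the two):
  {γ, β}: total = 758.6
  {β, α}: total = 781.2
  {γ, α}: total = 800.8
Best pair: {γ, β} with total 758.6.

{γ, β}, total 758.6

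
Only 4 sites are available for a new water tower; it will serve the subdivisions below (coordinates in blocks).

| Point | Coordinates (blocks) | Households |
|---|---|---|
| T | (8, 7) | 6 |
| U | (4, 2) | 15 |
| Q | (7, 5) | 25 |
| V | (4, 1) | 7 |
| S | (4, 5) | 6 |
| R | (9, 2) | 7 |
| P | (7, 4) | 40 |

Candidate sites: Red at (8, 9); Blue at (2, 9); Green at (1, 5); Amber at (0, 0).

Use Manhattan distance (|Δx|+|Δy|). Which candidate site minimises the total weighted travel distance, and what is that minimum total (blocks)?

Total weighted distance at each candidate:
  Red (8, 9): total = 730
  Blue (2, 9): total = 1012
  Green (1, 5): total = 718
  Amber (0, 0): total = 1086
Minimum is at Green with total 718 blocks.

Green, total 718 blocks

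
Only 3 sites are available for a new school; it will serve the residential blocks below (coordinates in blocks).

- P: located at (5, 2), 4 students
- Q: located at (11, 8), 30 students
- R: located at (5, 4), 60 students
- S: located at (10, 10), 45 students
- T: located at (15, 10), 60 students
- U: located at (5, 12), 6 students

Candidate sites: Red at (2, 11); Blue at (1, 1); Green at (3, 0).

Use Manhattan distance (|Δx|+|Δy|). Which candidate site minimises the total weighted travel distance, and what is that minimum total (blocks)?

Total weighted distance at each candidate:
  Red (2, 11): total = 2277
  Blue (1, 1): total = 3230
  Green (3, 0): total = 3025
Minimum is at Red with total 2277 blocks.

Red, total 2277 blocks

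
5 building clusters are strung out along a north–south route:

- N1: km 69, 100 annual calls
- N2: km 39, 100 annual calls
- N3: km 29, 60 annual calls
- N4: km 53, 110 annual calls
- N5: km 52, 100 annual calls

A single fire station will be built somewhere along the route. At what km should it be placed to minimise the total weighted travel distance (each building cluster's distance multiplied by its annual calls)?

For a sum of weighted absolute distances on a line, the optimum is the weighted median (not the mean). Total weight W = 470; half-weight = 235.
Sort by position and accumulate weight:
  km 29 (N3, w=60) → cum 60
  km 39 (N2, w=100) → cum 160
  km 52 (N5, w=100) → cum 260  ≥ 235 → median here
  km 53 (N4, w=110) → cum 370
  km 69 (N1, w=100) → cum 470
Optimal location: km 52.

x = 52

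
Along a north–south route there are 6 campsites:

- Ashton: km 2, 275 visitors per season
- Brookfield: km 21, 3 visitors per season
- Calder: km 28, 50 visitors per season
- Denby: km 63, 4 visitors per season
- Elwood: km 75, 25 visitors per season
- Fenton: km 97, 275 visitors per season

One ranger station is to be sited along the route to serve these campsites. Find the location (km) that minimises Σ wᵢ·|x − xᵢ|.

x = 28

For a sum of weighted absolute distances on a line, the optimum is the weighted median (not the mean). Total weight W = 632; half-weight = 316.
Sort by position and accumulate weight:
  km 2 (Ashton, w=275) → cum 275
  km 21 (Brookfield, w=3) → cum 278
  km 28 (Calder, w=50) → cum 328  ≥ 316 → median here
  km 63 (Denby, w=4) → cum 332
  km 75 (Elwood, w=25) → cum 357
  km 97 (Fenton, w=275) → cum 632
Optimal location: km 28.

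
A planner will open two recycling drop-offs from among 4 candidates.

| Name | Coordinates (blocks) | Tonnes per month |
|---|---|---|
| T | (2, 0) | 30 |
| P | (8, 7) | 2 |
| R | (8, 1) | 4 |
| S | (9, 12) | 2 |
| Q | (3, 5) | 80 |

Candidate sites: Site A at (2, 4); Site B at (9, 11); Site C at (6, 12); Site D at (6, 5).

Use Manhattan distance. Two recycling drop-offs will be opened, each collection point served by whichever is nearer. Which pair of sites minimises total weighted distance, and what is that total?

Evaluate every pair (each demand assigned to the nearer of the two):
  {Site A, Site B}: total = 328
  {Site A, Site D}: total = 332
  {Site A, Site C}: total = 336
  {Site B, Site D}: total = 544
  {Site C, Site D}: total = 548
  {Site B, Site C}: total = 1336
Best pair: {Site A, Site B} with total 328.

{Site A, Site B}, total 328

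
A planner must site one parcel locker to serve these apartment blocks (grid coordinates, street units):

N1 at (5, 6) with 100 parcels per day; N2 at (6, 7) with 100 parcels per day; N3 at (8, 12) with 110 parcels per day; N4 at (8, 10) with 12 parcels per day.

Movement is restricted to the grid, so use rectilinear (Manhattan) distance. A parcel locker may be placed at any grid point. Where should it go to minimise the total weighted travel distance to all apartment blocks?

Manhattan distance separates: Σwᵢ(|x−xᵢ|+|y−yᵢ|) = Σwᵢ|x−xᵢ| + Σwᵢ|y−yᵢ|, so x and y are optimised independently as 1-D weighted medians.
Total weight W = 322; half = 161.
x-coordinate, sorted with cumulative weight:
  x=5 (N1, w=100) cum 100
  x=6 (N2, w=100) cum 200  ← median
  x=8 (N3, w=110) cum 310
  x=8 (N4, w=12) cum 322
⇒ x* = 6
y-coordinate, sorted with cumulative weight:
  y=6 (N1, w=100) cum 100
  y=7 (N2, w=100) cum 200  ← median
  y=10 (N4, w=12) cum 212
  y=12 (N3, w=110) cum 322
⇒ y* = 7

(6, 7)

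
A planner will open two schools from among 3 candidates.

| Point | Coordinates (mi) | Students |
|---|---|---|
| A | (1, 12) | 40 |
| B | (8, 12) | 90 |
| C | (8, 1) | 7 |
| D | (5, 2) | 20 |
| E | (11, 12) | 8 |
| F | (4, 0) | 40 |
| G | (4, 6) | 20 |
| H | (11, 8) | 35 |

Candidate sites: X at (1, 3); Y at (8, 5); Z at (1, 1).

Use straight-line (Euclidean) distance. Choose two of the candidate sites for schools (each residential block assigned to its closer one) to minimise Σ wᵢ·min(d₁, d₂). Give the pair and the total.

Evaluate every pair (each demand assigned to the nearer of the two):
  {Y, Z}: total = 1554.8
  {X, Y}: total = 1562.0
  {X, Z}: total = 2227.9
Best pair: {Y, Z} with total 1554.8.

{Y, Z}, total 1554.8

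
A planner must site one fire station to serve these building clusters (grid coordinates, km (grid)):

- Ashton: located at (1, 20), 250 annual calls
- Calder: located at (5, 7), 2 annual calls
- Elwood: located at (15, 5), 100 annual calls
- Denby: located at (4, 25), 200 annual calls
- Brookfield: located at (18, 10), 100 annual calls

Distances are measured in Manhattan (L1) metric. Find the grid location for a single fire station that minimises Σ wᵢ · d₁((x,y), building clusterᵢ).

(4, 20)

Manhattan distance separates: Σwᵢ(|x−xᵢ|+|y−yᵢ|) = Σwᵢ|x−xᵢ| + Σwᵢ|y−yᵢ|, so x and y are optimised independently as 1-D weighted medians.
Total weight W = 652; half = 326.
x-coordinate, sorted with cumulative weight:
  x=1 (Ashton, w=250) cum 250
  x=4 (Denby, w=200) cum 450  ← median
  x=5 (Calder, w=2) cum 452
  x=15 (Elwood, w=100) cum 552
  x=18 (Brookfield, w=100) cum 652
⇒ x* = 4
y-coordinate, sorted with cumulative weight:
  y=5 (Elwood, w=100) cum 100
  y=7 (Calder, w=2) cum 102
  y=10 (Brookfield, w=100) cum 202
  y=20 (Ashton, w=250) cum 452  ← median
  y=25 (Denby, w=200) cum 652
⇒ y* = 20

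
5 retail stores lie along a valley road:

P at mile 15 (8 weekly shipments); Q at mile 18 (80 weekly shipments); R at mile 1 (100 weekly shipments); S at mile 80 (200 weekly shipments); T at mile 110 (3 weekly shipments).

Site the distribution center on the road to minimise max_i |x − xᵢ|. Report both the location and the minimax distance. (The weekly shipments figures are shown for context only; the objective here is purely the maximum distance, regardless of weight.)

location 55.5, max distance 54.5

The 1-center on a line is the midpoint of the two extreme points: leftmost at 1, rightmost at 110.
Optimal location = (1 + 110)/2 = 55.5; maximum distance = (110 − 1)/2 = 54.5.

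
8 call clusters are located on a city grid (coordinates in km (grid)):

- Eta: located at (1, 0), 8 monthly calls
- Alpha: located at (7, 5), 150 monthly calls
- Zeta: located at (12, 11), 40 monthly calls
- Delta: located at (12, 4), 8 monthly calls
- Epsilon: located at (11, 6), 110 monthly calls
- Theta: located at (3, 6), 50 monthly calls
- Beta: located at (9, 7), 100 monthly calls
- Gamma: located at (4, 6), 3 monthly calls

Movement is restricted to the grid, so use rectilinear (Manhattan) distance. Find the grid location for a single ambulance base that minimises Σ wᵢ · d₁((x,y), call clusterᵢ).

(9, 6)

Manhattan distance separates: Σwᵢ(|x−xᵢ|+|y−yᵢ|) = Σwᵢ|x−xᵢ| + Σwᵢ|y−yᵢ|, so x and y are optimised independently as 1-D weighted medians.
Total weight W = 469; half = 234.5.
x-coordinate, sorted with cumulative weight:
  x=1 (Eta, w=8) cum 8
  x=3 (Theta, w=50) cum 58
  x=4 (Gamma, w=3) cum 61
  x=7 (Alpha, w=150) cum 211
  x=9 (Beta, w=100) cum 311  ← median
  x=11 (Epsilon, w=110) cum 421
  x=12 (Zeta, w=40) cum 461
  x=12 (Delta, w=8) cum 469
⇒ x* = 9
y-coordinate, sorted with cumulative weight:
  y=0 (Eta, w=8) cum 8
  y=4 (Delta, w=8) cum 16
  y=5 (Alpha, w=150) cum 166
  y=6 (Epsilon, w=110) cum 276  ← median
  y=6 (Theta, w=50) cum 326
  y=6 (Gamma, w=3) cum 329
  y=7 (Beta, w=100) cum 429
  y=11 (Zeta, w=40) cum 469
⇒ y* = 6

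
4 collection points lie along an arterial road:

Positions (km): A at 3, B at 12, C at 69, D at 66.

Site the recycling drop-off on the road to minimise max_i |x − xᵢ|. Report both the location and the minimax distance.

The 1-center on a line is the midpoint of the two extreme points: leftmost at 3, rightmost at 69.
Optimal location = (3 + 69)/2 = 36; maximum distance = (69 − 3)/2 = 33.

location 36, max distance 33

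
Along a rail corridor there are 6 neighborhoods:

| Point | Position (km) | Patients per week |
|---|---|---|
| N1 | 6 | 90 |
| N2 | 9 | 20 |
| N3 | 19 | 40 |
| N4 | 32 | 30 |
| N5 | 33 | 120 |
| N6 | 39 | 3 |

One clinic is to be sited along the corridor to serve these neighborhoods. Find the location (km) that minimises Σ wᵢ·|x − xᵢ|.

For a sum of weighted absolute distances on a line, the optimum is the weighted median (not the mean). Total weight W = 303; half-weight = 151.5.
Sort by position and accumulate weight:
  km 6 (N1, w=90) → cum 90
  km 9 (N2, w=20) → cum 110
  km 19 (N3, w=40) → cum 150
  km 32 (N4, w=30) → cum 180  ≥ 151.5 → median here
  km 33 (N5, w=120) → cum 300
  km 39 (N6, w=3) → cum 303
Optimal location: km 32.

x = 32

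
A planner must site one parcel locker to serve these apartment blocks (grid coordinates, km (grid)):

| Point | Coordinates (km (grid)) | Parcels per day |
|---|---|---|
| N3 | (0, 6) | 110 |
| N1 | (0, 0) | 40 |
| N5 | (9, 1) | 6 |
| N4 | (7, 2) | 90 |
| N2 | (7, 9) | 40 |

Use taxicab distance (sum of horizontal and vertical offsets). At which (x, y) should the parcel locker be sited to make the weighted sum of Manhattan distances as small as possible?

Manhattan distance separates: Σwᵢ(|x−xᵢ|+|y−yᵢ|) = Σwᵢ|x−xᵢ| + Σwᵢ|y−yᵢ|, so x and y are optimised independently as 1-D weighted medians.
Total weight W = 286; half = 143.
x-coordinate, sorted with cumulative weight:
  x=0 (N3, w=110) cum 110
  x=0 (N1, w=40) cum 150  ← median
  x=7 (N4, w=90) cum 240
  x=7 (N2, w=40) cum 280
  x=9 (N5, w=6) cum 286
⇒ x* = 0
y-coordinate, sorted with cumulative weight:
  y=0 (N1, w=40) cum 40
  y=1 (N5, w=6) cum 46
  y=2 (N4, w=90) cum 136
  y=6 (N3, w=110) cum 246  ← median
  y=9 (N2, w=40) cum 286
⇒ y* = 6

(0, 6)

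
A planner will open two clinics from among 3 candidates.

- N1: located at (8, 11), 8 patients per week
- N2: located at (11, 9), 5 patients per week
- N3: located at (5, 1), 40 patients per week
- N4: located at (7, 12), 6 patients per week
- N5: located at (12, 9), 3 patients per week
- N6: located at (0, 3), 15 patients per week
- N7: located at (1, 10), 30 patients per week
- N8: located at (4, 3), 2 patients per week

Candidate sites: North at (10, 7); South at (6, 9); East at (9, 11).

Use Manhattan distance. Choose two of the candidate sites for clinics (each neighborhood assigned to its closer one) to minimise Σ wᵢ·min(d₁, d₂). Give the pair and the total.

Evaluate every pair (each demand assigned to the nearer of the two):
  {South, East}: total = 797
  {North, South}: total = 819
  {North, East}: total = 993
Best pair: {South, East} with total 797.

{South, East}, total 797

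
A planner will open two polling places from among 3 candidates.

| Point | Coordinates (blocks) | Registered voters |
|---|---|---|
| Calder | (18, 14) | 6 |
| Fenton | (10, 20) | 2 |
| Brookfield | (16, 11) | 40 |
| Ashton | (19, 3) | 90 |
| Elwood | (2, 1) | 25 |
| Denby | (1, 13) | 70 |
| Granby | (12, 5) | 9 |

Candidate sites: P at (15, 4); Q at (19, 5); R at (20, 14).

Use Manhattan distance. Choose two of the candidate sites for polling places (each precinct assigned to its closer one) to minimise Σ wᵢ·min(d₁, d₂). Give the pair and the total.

{Q, R}, total 2492

Evaluate every pair (each demand assigned to the nearer of the two):
  {Q, R}: total = 2492
  {P, R}: total = 2610
  {P, Q}: total = 2648
Best pair: {Q, R} with total 2492.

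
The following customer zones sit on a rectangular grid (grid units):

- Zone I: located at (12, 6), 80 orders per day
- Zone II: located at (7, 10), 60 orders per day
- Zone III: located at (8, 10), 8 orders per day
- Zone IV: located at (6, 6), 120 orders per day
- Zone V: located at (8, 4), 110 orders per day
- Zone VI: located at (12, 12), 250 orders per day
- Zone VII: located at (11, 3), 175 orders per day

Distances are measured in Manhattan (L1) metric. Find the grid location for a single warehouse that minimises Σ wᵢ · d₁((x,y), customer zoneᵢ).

Manhattan distance separates: Σwᵢ(|x−xᵢ|+|y−yᵢ|) = Σwᵢ|x−xᵢ| + Σwᵢ|y−yᵢ|, so x and y are optimised independently as 1-D weighted medians.
Total weight W = 803; half = 401.5.
x-coordinate, sorted with cumulative weight:
  x=6 (Zone IV, w=120) cum 120
  x=7 (Zone II, w=60) cum 180
  x=8 (Zone III, w=8) cum 188
  x=8 (Zone V, w=110) cum 298
  x=11 (Zone VII, w=175) cum 473  ← median
  x=12 (Zone I, w=80) cum 553
  x=12 (Zone VI, w=250) cum 803
⇒ x* = 11
y-coordinate, sorted with cumulative weight:
  y=3 (Zone VII, w=175) cum 175
  y=4 (Zone V, w=110) cum 285
  y=6 (Zone I, w=80) cum 365
  y=6 (Zone IV, w=120) cum 485  ← median
  y=10 (Zone II, w=60) cum 545
  y=10 (Zone III, w=8) cum 553
  y=12 (Zone VI, w=250) cum 803
⇒ y* = 6

(11, 6)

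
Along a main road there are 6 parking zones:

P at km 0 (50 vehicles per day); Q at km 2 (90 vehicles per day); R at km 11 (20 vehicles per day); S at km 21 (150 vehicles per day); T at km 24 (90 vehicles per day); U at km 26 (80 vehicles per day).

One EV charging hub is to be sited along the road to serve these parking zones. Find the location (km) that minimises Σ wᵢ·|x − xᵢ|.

x = 21

For a sum of weighted absolute distances on a line, the optimum is the weighted median (not the mean). Total weight W = 480; half-weight = 240.
Sort by position and accumulate weight:
  km 0 (P, w=50) → cum 50
  km 2 (Q, w=90) → cum 140
  km 11 (R, w=20) → cum 160
  km 21 (S, w=150) → cum 310  ≥ 240 → median here
  km 24 (T, w=90) → cum 400
  km 26 (U, w=80) → cum 480
Optimal location: km 21.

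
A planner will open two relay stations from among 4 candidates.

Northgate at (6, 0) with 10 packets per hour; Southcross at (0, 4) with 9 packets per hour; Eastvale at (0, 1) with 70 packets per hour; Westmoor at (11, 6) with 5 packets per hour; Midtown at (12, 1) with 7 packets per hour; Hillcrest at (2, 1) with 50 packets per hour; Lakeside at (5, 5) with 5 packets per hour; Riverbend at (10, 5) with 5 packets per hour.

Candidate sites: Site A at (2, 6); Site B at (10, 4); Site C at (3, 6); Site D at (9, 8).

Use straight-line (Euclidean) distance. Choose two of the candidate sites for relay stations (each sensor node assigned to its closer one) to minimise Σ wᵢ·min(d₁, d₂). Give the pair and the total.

{Site A, Site B}, total 766.2

Evaluate every pair (each demand assigned to the nearer of the two):
  {Site A, Site B}: total = 766.2
  {Site B, Site C}: total = 804.7
  {Site A, Site D}: total = 823.6
  {Site C, Site D}: total = 857.1
  {Site A, Site C}: total = 878.1
  {Site B, Site D}: total = 1369.6
Best pair: {Site A, Site B} with total 766.2.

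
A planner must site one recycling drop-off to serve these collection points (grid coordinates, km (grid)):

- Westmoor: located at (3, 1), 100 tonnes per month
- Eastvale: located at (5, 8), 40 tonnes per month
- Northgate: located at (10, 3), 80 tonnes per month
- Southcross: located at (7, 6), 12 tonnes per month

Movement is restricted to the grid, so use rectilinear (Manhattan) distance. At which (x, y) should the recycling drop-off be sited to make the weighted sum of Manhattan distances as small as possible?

Manhattan distance separates: Σwᵢ(|x−xᵢ|+|y−yᵢ|) = Σwᵢ|x−xᵢ| + Σwᵢ|y−yᵢ|, so x and y are optimised independently as 1-D weighted medians.
Total weight W = 232; half = 116.
x-coordinate, sorted with cumulative weight:
  x=3 (Westmoor, w=100) cum 100
  x=5 (Eastvale, w=40) cum 140  ← median
  x=7 (Southcross, w=12) cum 152
  x=10 (Northgate, w=80) cum 232
⇒ x* = 5
y-coordinate, sorted with cumulative weight:
  y=1 (Westmoor, w=100) cum 100
  y=3 (Northgate, w=80) cum 180  ← median
  y=6 (Southcross, w=12) cum 192
  y=8 (Eastvale, w=40) cum 232
⇒ y* = 3

(5, 3)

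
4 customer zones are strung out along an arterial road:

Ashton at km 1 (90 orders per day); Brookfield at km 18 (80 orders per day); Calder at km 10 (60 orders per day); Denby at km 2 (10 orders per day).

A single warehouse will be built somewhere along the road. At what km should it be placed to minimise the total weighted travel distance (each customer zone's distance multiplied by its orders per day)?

For a sum of weighted absolute distances on a line, the optimum is the weighted median (not the mean). Total weight W = 240; half-weight = 120.
Sort by position and accumulate weight:
  km 1 (Ashton, w=90) → cum 90
  km 2 (Denby, w=10) → cum 100
  km 10 (Calder, w=60) → cum 160  ≥ 120 → median here
  km 18 (Brookfield, w=80) → cum 240
Optimal location: km 10.

x = 10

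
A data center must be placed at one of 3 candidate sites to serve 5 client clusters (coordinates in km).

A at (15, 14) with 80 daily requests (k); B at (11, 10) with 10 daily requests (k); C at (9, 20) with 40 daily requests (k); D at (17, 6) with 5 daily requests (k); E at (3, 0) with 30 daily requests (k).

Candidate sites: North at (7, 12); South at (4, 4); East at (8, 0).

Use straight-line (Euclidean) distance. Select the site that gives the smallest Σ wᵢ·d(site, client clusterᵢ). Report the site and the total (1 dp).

North, total 1472.0 km

Total weighted distance at each candidate:
  North (7, 12): total = 1472.0
  South (4, 4): total = 2141.5
  East (8, 0): total = 2361.7
Minimum is at North with total 1472.0 km.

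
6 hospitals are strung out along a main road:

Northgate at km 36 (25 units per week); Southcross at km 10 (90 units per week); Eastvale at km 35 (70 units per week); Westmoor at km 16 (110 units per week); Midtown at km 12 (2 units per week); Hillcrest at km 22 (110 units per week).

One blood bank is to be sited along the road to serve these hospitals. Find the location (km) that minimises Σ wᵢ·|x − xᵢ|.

x = 22

For a sum of weighted absolute distances on a line, the optimum is the weighted median (not the mean). Total weight W = 407; half-weight = 203.5.
Sort by position and accumulate weight:
  km 10 (Southcross, w=90) → cum 90
  km 12 (Midtown, w=2) → cum 92
  km 16 (Westmoor, w=110) → cum 202
  km 22 (Hillcrest, w=110) → cum 312  ≥ 203.5 → median here
  km 35 (Eastvale, w=70) → cum 382
  km 36 (Northgate, w=25) → cum 407
Optimal location: km 22.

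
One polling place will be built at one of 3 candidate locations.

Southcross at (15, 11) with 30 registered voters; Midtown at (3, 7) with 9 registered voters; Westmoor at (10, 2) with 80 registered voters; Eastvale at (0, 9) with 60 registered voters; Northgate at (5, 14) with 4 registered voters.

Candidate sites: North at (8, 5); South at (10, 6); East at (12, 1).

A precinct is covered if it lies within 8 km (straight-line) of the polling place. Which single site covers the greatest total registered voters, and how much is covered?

South, covering 119

Coverage radius r = 8 km; a point is covered iff (Δx)²+(Δy)² ≤ 8² = 64.
  North (8, 5): covers {Midtown, Westmoor} → 89
  South (10, 6): covers {Southcross, Midtown, Westmoor} → 119
  East (12, 1): covers {Westmoor} → 80
Maximum coverage at South: 119 registered voters.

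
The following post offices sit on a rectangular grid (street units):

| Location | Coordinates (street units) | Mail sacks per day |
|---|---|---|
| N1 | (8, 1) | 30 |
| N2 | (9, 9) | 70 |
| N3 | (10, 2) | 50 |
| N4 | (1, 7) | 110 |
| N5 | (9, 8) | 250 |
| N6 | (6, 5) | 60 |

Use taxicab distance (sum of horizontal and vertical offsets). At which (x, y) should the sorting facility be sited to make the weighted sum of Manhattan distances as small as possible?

Manhattan distance separates: Σwᵢ(|x−xᵢ|+|y−yᵢ|) = Σwᵢ|x−xᵢ| + Σwᵢ|y−yᵢ|, so x and y are optimised independently as 1-D weighted medians.
Total weight W = 570; half = 285.
x-coordinate, sorted with cumulative weight:
  x=1 (N4, w=110) cum 110
  x=6 (N6, w=60) cum 170
  x=8 (N1, w=30) cum 200
  x=9 (N2, w=70) cum 270
  x=9 (N5, w=250) cum 520  ← median
  x=10 (N3, w=50) cum 570
⇒ x* = 9
y-coordinate, sorted with cumulative weight:
  y=1 (N1, w=30) cum 30
  y=2 (N3, w=50) cum 80
  y=5 (N6, w=60) cum 140
  y=7 (N4, w=110) cum 250
  y=8 (N5, w=250) cum 500  ← median
  y=9 (N2, w=70) cum 570
⇒ y* = 8

(9, 8)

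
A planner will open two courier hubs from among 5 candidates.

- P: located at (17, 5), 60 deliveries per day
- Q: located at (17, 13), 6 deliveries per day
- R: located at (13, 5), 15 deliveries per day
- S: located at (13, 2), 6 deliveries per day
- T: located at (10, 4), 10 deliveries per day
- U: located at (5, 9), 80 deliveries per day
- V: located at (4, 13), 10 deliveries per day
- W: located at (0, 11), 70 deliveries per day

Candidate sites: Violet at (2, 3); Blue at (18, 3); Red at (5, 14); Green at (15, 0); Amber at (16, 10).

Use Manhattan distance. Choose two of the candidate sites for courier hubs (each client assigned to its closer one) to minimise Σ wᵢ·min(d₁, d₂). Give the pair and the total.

{Blue, Red}, total 1457

Evaluate every pair (each demand assigned to the nearer of the two):
  {Blue, Red}: total = 1457
  {Red, Amber}: total = 1670
  {Red, Green}: total = 1697
  {Violet, Blue}: total = 2017
  {Violet, Amber}: total = 2200
  {Violet, Green}: total = 2269
  {Violet, Red}: total = 2435
  {Blue, Amber}: total = 2735
  {Green, Amber}: total = 2903
  {Blue, Green}: total = 4045
Best pair: {Blue, Red} with total 1457.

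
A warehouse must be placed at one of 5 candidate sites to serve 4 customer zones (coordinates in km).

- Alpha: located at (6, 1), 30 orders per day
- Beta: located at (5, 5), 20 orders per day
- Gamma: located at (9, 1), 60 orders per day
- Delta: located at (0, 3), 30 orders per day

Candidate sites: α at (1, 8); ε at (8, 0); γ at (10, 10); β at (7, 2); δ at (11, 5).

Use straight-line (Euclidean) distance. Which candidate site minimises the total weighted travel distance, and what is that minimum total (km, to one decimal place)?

β, total 460.8 km

Total weighted distance at each candidate:
  α (1, 8): total = 1148.8
  ε (8, 0): total = 524.9
  γ (10, 10): total = 1346.4
  β (7, 2): total = 460.8
  δ (11, 5): total = 915.8
Minimum is at β with total 460.8 km.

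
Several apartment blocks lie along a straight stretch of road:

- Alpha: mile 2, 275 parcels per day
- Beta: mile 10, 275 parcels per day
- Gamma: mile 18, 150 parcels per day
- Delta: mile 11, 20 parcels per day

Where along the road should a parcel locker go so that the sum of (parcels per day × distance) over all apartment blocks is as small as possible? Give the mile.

For a sum of weighted absolute distances on a line, the optimum is the weighted median (not the mean). Total weight W = 720; half-weight = 360.
Sort by position and accumulate weight:
  mile 2 (Alpha, w=275) → cum 275
  mile 10 (Beta, w=275) → cum 550  ≥ 360 → median here
  mile 11 (Delta, w=20) → cum 570
  mile 18 (Gamma, w=150) → cum 720
Optimal location: mile 10.

x = 10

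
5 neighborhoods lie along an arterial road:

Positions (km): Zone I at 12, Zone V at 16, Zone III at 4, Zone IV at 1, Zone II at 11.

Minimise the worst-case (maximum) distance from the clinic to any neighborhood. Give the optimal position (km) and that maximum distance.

location 8.5, max distance 7.5

The 1-center on a line is the midpoint of the two extreme points: leftmost at 1, rightmost at 16.
Optimal location = (1 + 16)/2 = 8.5; maximum distance = (16 − 1)/2 = 7.5.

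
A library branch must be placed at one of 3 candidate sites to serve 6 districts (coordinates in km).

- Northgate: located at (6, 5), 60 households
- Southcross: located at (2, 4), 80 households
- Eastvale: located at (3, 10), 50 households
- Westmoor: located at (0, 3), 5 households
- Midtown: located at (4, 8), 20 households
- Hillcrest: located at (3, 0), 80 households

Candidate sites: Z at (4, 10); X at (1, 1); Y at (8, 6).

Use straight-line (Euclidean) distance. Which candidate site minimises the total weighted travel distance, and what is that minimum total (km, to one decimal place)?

X, total 1440.5 km

Total weighted distance at each candidate:
  Z (4, 10): total = 1763.4
  X (1, 1): total = 1440.5
  Y (8, 6): total = 1717.3
Minimum is at X with total 1440.5 km.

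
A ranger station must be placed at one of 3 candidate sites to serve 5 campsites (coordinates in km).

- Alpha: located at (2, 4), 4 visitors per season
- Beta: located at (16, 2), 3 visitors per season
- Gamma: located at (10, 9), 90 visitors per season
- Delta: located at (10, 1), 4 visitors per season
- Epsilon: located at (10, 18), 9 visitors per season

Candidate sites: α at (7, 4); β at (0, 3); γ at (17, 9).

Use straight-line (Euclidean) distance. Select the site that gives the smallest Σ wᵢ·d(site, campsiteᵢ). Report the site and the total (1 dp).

α, total 718.3 km

Total weighted distance at each candidate:
  α (7, 4): total = 718.3
  β (0, 3): total = 1309.7
  γ (17, 9): total = 859.6
Minimum is at α with total 718.3 km.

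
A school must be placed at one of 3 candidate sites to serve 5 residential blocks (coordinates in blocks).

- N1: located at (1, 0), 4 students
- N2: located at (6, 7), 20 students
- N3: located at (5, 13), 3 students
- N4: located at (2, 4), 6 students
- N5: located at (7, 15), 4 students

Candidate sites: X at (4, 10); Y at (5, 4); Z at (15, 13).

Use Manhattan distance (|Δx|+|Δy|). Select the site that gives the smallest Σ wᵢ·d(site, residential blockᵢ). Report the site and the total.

Total weighted distance at each candidate:
  X (4, 10): total = 244
  Y (5, 4): total = 209
  Z (15, 13): total = 610
Minimum is at Y with total 209 blocks.

Y, total 209 blocks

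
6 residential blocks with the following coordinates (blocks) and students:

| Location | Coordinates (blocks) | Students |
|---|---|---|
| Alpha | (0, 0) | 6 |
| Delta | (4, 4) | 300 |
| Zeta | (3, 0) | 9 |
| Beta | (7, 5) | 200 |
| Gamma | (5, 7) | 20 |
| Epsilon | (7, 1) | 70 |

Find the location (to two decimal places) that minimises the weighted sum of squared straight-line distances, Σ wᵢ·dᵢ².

(5.32, 3.98)

The minimiser of Σwᵢ‖p−pᵢ‖² is the weighted centroid p* = (Σwᵢpᵢ)/(Σwᵢ).
Σwᵢ = 605.
Σwᵢxᵢ = 6·0 + 300·4 + 9·3 + 200·7 + 20·5 + 70·7 = 3217.
Σwᵢyᵢ = 6·0 + 300·4 + 9·0 + 200·5 + 20·7 + 70·1 = 2410.
x* = 3217/605 = 5.32, y* = 2410/605 = 3.98.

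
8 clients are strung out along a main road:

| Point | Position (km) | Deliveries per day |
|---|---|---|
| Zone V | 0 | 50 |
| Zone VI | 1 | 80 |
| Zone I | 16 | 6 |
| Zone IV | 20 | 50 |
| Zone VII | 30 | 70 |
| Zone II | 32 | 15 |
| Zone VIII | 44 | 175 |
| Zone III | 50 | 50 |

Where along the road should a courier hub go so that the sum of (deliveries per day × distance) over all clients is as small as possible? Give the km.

For a sum of weighted absolute distances on a line, the optimum is the weighted median (not the mean). Total weight W = 496; half-weight = 248.
Sort by position and accumulate weight:
  km 0 (Zone V, w=50) → cum 50
  km 1 (Zone VI, w=80) → cum 130
  km 16 (Zone I, w=6) → cum 136
  km 20 (Zone IV, w=50) → cum 186
  km 30 (Zone VII, w=70) → cum 256  ≥ 248 → median here
  km 32 (Zone II, w=15) → cum 271
  km 44 (Zone VIII, w=175) → cum 446
  km 50 (Zone III, w=50) → cum 496
Optimal location: km 30.

x = 30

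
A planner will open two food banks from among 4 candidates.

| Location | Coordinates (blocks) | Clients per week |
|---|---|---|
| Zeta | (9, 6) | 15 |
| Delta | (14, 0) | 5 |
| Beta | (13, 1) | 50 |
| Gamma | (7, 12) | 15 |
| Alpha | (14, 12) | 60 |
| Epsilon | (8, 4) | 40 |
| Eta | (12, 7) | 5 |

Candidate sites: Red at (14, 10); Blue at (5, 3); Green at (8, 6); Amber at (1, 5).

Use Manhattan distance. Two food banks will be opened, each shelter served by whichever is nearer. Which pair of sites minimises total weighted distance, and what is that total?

Evaluate every pair (each demand assigned to the nearer of the two):
  {Red, Green}: total = 895
  {Red, Blue}: total = 1095
  {Red, Amber}: total = 1285
  {Blue, Green}: total = 1505
  {Green, Amber}: total = 1505
  {Blue, Amber}: total = 2125
Best pair: {Red, Green} with total 895.

{Red, Green}, total 895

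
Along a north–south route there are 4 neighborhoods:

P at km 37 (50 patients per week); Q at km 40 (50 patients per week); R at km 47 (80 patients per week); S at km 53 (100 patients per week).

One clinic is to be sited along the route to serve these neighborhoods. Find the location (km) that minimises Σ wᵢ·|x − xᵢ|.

x = 47

For a sum of weighted absolute distances on a line, the optimum is the weighted median (not the mean). Total weight W = 280; half-weight = 140.
Sort by position and accumulate weight:
  km 37 (P, w=50) → cum 50
  km 40 (Q, w=50) → cum 100
  km 47 (R, w=80) → cum 180  ≥ 140 → median here
  km 53 (S, w=100) → cum 280
Optimal location: km 47.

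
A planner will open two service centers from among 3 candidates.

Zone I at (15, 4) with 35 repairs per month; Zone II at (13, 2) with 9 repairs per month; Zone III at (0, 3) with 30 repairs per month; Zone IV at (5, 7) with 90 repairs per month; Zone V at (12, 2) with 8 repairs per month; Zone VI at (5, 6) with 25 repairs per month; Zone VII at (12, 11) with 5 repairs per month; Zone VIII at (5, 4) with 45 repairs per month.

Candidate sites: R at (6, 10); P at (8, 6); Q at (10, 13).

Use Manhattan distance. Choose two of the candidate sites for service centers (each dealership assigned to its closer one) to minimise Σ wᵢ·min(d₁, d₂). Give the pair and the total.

Evaluate every pair (each demand assigned to the nearer of the two):
  {P, Q}: total = 1470
  {R, P}: total = 1485
  {R, Q}: total = 1930
Best pair: {P, Q} with total 1470.

{P, Q}, total 1470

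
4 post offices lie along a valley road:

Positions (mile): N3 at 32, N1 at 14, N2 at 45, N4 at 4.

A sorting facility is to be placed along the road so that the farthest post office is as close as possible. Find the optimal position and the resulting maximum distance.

The 1-center on a line is the midpoint of the two extreme points: leftmost at 4, rightmost at 45.
Optimal location = (4 + 45)/2 = 24.5; maximum distance = (45 − 4)/2 = 20.5.

location 24.5, max distance 20.5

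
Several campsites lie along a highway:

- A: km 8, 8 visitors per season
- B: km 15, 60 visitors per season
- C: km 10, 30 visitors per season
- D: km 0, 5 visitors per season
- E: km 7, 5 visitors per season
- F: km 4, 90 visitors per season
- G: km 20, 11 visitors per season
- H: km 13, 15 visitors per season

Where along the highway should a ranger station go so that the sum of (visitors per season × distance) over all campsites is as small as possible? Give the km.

For a sum of weighted absolute distances on a line, the optimum is the weighted median (not the mean). Total weight W = 224; half-weight = 112.
Sort by position and accumulate weight:
  km 0 (D, w=5) → cum 5
  km 4 (F, w=90) → cum 95
  km 7 (E, w=5) → cum 100
  km 8 (A, w=8) → cum 108
  km 10 (C, w=30) → cum 138  ≥ 112 → median here
  km 13 (H, w=15) → cum 153
  km 15 (B, w=60) → cum 213
  km 20 (G, w=11) → cum 224
Optimal location: km 10.

x = 10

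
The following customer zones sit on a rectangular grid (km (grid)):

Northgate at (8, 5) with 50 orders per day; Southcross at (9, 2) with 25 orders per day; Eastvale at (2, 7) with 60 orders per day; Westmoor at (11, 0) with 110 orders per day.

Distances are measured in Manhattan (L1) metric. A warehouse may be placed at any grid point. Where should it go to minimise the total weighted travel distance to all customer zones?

(9, 2)

Manhattan distance separates: Σwᵢ(|x−xᵢ|+|y−yᵢ|) = Σwᵢ|x−xᵢ| + Σwᵢ|y−yᵢ|, so x and y are optimised independently as 1-D weighted medians.
Total weight W = 245; half = 122.5.
x-coordinate, sorted with cumulative weight:
  x=2 (Eastvale, w=60) cum 60
  x=8 (Northgate, w=50) cum 110
  x=9 (Southcross, w=25) cum 135  ← median
  x=11 (Westmoor, w=110) cum 245
⇒ x* = 9
y-coordinate, sorted with cumulative weight:
  y=0 (Westmoor, w=110) cum 110
  y=2 (Southcross, w=25) cum 135  ← median
  y=5 (Northgate, w=50) cum 185
  y=7 (Eastvale, w=60) cum 245
⇒ y* = 2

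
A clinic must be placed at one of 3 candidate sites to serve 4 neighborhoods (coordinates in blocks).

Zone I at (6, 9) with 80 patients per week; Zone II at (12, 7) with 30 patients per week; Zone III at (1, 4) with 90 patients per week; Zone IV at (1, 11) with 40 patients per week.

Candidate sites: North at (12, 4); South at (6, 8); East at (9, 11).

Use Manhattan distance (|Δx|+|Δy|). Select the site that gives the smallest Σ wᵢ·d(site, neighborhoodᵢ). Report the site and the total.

Total weighted distance at each candidate:
  North (12, 4): total = 2680
  South (6, 8): total = 1420
  East (9, 11): total = 2280
Minimum is at South with total 1420 blocks.

South, total 1420 blocks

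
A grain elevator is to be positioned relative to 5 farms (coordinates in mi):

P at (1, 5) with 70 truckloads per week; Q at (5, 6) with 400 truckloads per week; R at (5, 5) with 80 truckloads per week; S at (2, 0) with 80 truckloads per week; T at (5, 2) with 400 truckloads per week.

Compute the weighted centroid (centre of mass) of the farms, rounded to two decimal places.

The minimiser of Σwᵢ‖p−pᵢ‖² is the weighted centroid p* = (Σwᵢpᵢ)/(Σwᵢ).
Σwᵢ = 1030.
Σwᵢxᵢ = 70·1 + 400·5 + 80·5 + 80·2 + 400·5 = 4630.
Σwᵢyᵢ = 70·5 + 400·6 + 80·5 + 80·0 + 400·2 = 3950.
x* = 4630/1030 = 4.50, y* = 3950/1030 = 3.83.

(4.50, 3.83)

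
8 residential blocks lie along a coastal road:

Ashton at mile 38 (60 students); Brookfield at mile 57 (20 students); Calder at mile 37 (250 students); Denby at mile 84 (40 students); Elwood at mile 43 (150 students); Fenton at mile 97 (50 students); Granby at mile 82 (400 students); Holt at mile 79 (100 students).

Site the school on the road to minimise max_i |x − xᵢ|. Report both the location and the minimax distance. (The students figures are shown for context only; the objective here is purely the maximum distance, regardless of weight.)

The 1-center on a line is the midpoint of the two extreme points: leftmost at 37, rightmost at 97.
Optimal location = (37 + 97)/2 = 67; maximum distance = (97 − 37)/2 = 30.

location 67, max distance 30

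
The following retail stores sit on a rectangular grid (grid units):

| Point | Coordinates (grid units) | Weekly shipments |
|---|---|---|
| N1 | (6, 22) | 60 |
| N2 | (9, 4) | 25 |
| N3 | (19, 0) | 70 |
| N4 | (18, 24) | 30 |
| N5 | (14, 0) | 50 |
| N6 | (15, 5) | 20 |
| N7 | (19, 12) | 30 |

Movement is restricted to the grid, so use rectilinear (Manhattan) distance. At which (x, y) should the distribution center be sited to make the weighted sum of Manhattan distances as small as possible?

Manhattan distance separates: Σwᵢ(|x−xᵢ|+|y−yᵢ|) = Σwᵢ|x−xᵢ| + Σwᵢ|y−yᵢ|, so x and y are optimised independently as 1-D weighted medians.
Total weight W = 285; half = 142.5.
x-coordinate, sorted with cumulative weight:
  x=6 (N1, w=60) cum 60
  x=9 (N2, w=25) cum 85
  x=14 (N5, w=50) cum 135
  x=15 (N6, w=20) cum 155  ← median
  x=18 (N4, w=30) cum 185
  x=19 (N3, w=70) cum 255
  x=19 (N7, w=30) cum 285
⇒ x* = 15
y-coordinate, sorted with cumulative weight:
  y=0 (N3, w=70) cum 70
  y=0 (N5, w=50) cum 120
  y=4 (N2, w=25) cum 145  ← median
  y=5 (N6, w=20) cum 165
  y=12 (N7, w=30) cum 195
  y=22 (N1, w=60) cum 255
  y=24 (N4, w=30) cum 285
⇒ y* = 4

(15, 4)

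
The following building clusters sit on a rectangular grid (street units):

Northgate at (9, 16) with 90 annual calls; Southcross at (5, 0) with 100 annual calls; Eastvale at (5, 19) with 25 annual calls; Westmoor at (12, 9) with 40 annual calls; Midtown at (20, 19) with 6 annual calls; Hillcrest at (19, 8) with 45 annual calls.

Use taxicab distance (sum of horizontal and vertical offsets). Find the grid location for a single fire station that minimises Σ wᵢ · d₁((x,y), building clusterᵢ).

(9, 9)

Manhattan distance separates: Σwᵢ(|x−xᵢ|+|y−yᵢ|) = Σwᵢ|x−xᵢ| + Σwᵢ|y−yᵢ|, so x and y are optimised independently as 1-D weighted medians.
Total weight W = 306; half = 153.
x-coordinate, sorted with cumulative weight:
  x=5 (Southcross, w=100) cum 100
  x=5 (Eastvale, w=25) cum 125
  x=9 (Northgate, w=90) cum 215  ← median
  x=12 (Westmoor, w=40) cum 255
  x=19 (Hillcrest, w=45) cum 300
  x=20 (Midtown, w=6) cum 306
⇒ x* = 9
y-coordinate, sorted with cumulative weight:
  y=0 (Southcross, w=100) cum 100
  y=8 (Hillcrest, w=45) cum 145
  y=9 (Westmoor, w=40) cum 185  ← median
  y=16 (Northgate, w=90) cum 275
  y=19 (Eastvale, w=25) cum 300
  y=19 (Midtown, w=6) cum 306
⇒ y* = 9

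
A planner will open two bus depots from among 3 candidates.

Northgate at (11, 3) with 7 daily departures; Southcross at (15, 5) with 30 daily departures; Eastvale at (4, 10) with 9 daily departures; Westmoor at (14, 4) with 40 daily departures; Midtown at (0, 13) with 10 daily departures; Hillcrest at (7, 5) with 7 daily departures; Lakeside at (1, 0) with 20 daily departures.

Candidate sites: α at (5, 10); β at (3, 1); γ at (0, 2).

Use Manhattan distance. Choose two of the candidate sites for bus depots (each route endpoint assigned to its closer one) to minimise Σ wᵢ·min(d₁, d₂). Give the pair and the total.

{α, β}, total 1278

Evaluate every pair (each demand assigned to the nearer of the two):
  {α, β}: total = 1278
  {α, γ}: total = 1332
  {β, γ}: total = 1426
Best pair: {α, β} with total 1278.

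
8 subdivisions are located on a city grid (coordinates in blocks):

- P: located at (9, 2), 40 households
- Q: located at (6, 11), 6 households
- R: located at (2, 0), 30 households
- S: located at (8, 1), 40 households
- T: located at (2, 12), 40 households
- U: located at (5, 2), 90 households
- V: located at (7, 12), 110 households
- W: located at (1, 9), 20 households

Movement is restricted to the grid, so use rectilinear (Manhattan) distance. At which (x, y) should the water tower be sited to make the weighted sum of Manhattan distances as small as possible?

Manhattan distance separates: Σwᵢ(|x−xᵢ|+|y−yᵢ|) = Σwᵢ|x−xᵢ| + Σwᵢ|y−yᵢ|, so x and y are optimised independently as 1-D weighted medians.
Total weight W = 376; half = 188.
x-coordinate, sorted with cumulative weight:
  x=1 (W, w=20) cum 20
  x=2 (R, w=30) cum 50
  x=2 (T, w=40) cum 90
  x=5 (U, w=90) cum 180
  x=6 (Q, w=6) cum 186
  x=7 (V, w=110) cum 296  ← median
  x=8 (S, w=40) cum 336
  x=9 (P, w=40) cum 376
⇒ x* = 7
y-coordinate, sorted with cumulative weight:
  y=0 (R, w=30) cum 30
  y=1 (S, w=40) cum 70
  y=2 (P, w=40) cum 110
  y=2 (U, w=90) cum 200  ← median
  y=9 (W, w=20) cum 220
  y=11 (Q, w=6) cum 226
  y=12 (T, w=40) cum 266
  y=12 (V, w=110) cum 376
⇒ y* = 2

(7, 2)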